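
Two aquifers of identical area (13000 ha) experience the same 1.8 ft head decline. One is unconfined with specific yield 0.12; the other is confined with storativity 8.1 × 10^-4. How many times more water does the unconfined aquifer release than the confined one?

A = 13000 ha = 1.3 × 10^8 m²
Δh = 1.8 ft = 0.5486 m
Unconfined: ΔV_u = Sy × A × Δh = 0.12 × 1.3 × 10^8 × 0.5486 = 8.559 × 10^6 m³
Confined: ΔV_c = S × A × Δh = 8.1 × 10^-4 × 1.3 × 10^8 × 0.5486 = 57770 m³
Ratio = ΔV_u / ΔV_c = Sy / S = 0.12 / 8.1 × 10^-4 = 148.1

ΔV_u / ΔV_c ≈ 148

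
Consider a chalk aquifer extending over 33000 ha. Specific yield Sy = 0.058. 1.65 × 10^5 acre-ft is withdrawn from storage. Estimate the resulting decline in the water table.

A = 33000 ha = 3.3 × 10^8 m²
ΔV = 1.65 × 10^5 acre-ft = 2.035 × 10^8 m³
Δh = ΔV / (Sy × A) = 2.035 × 10^8 m³ / (0.058 × 3.3 × 10^8 m²) = 10.63 m

Δh ≈ 10.6 m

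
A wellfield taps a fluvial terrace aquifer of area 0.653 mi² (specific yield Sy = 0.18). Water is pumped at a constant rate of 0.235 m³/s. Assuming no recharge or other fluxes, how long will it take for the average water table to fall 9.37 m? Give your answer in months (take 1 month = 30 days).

A = 0.653 mi² = 1.691 × 10^6 m²
ΔV = Sy × A × Δh = 0.18 × 1.691 × 10^6 × 9.37 = 2.852 × 10^6 m³
Q = 0.235 m³/s = 20300 m³/d
t = ΔV / Q = 2.852 × 10^6 m³ / 20300 m³/d = 140.5 d
t = 140.5 d ≈ 4.683 months

t ≈ 4.68 months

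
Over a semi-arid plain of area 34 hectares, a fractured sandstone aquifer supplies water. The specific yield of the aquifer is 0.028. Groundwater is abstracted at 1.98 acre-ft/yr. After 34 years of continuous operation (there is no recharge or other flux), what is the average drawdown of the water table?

Δh ≈ 8.72 m

A = 34 hectares = 3.4 × 10^5 m²
Q = 1.98 acre-ft/yr = 6.691 m³/d
t = 34 years = 12410 d
ΔV = Q × t = 6.691 m³/d × 12410 d = 83040 m³
Δh = ΔV / (Sy × A) = 83040 / (0.028 × 3.4 × 10^5) = 8.722 m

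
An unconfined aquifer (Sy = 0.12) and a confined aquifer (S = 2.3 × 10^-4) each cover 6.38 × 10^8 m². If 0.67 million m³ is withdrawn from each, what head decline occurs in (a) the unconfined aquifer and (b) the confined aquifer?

Δh_u ≈ 0.00875 m; Δh_c ≈ 4.57 m

ΔV = 0.67 million m³ = 6.7 × 10^5 m³
Unconfined: Δh_u = ΔV/(Sy·A) = 6.7 × 10^5/(0.12 × 6.38 × 10^8) = 0.008751 m
Confined: Δh_c = ΔV/(S·A) = 6.7 × 10^5/(2.3 × 10^-4 × 6.38 × 10^8) = 4.566 m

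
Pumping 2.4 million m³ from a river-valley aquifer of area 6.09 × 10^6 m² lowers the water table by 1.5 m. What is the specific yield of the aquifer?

ΔV = 2.4 million m³ = 2.4 × 10^6 m³
Sy = ΔV / (A × Δh) = 2.4 × 10^6 m³ / (6.09 × 10^6 m² × 1.5 m) = 0.2627

Sy ≈ 0.26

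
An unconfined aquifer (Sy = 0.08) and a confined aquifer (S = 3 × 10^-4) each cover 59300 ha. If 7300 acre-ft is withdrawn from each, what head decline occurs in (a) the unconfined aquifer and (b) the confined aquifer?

Δh_u ≈ 0.19 m; Δh_c ≈ 50.6 m

A = 59300 ha = 5.93 × 10^8 m²
ΔV = 7300 acre-ft = 9.004 × 10^6 m³
Unconfined: Δh_u = ΔV/(Sy·A) = 9.004 × 10^6/(0.08 × 5.93 × 10^8) = 0.1898 m
Confined: Δh_c = ΔV/(S·A) = 9.004 × 10^6/(3 × 10^-4 × 5.93 × 10^8) = 50.62 m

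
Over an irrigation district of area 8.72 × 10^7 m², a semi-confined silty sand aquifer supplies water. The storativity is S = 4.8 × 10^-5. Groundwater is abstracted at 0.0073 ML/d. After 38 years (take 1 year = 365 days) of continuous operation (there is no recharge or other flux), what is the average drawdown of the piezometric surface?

Q = 0.0073 ML/d = 7.3 m³/d
t = 38 years = 13870 d
ΔV = Q × t = 7.3 m³/d × 13870 d = 1.013 × 10^5 m³
Δh = ΔV / (S × A) = 1.013 × 10^5 / (4.8 × 10^-5 × 8.72 × 10^7) = 24.19 m

Δh ≈ 24.2 m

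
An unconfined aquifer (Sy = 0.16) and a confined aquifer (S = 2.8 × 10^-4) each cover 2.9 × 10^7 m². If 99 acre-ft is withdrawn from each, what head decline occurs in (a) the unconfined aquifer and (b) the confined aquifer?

ΔV = 99 acre-ft = 1.221 × 10^5 m³
Unconfined: Δh_u = ΔV/(Sy·A) = 1.221 × 10^5/(0.16 × 2.9 × 10^7) = 0.02632 m
Confined: Δh_c = ΔV/(S·A) = 1.221 × 10^5/(2.8 × 10^-4 × 2.9 × 10^7) = 15.04 m

Δh_u ≈ 0.0263 m; Δh_c ≈ 15 m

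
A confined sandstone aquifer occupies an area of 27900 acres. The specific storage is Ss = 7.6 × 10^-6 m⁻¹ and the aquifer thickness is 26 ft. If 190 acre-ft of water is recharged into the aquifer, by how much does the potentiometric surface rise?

Δh ≈ 34.5 m

b = 26 ft = 7.925 m
S = Ss × b = 7.6 × 10^-6 m⁻¹ × 7.925 m = 6.023 × 10^-5
A = 27900 acres = 1.129 × 10^8 m²
ΔV = 190 acre-ft = 2.344 × 10^5 m³
Δh = ΔV / (S × A) = 2.344 × 10^5 m³ / (6.023 × 10^-5 × 1.129 × 10^8 m²) = 34.46 m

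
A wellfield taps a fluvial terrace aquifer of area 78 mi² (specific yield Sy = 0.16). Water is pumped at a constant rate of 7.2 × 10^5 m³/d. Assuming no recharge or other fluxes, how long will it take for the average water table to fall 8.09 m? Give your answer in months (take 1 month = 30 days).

t ≈ 12.1 months

A = 78 mi² = 2.02 × 10^8 m²
ΔV = Sy × A × Δh = 0.16 × 2.02 × 10^8 × 8.09 = 2.615 × 10^8 m³
t = ΔV / Q = 2.615 × 10^8 m³ / 7.2 × 10^5 m³/d = 363.2 d
t = 363.2 d ≈ 12.11 months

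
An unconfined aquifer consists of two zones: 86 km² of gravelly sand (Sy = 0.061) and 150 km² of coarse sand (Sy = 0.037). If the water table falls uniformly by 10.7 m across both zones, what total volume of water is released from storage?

ΔV ≈ 1.16 × 10^8 m³

A₁ = 86 km² = 8.6 × 10^7 m²; A₂ = 150 km² = 1.5 × 10^8 m²
ΔV₁ = 0.061 × 8.6 × 10^7 × 10.7 = 5.613 × 10^7 m³
ΔV₂ = 0.037 × 1.5 × 10^8 × 10.7 = 5.938 × 10^7 m³
ΔV = ΔV₁ + ΔV₂ = 1.155 × 10^8 m³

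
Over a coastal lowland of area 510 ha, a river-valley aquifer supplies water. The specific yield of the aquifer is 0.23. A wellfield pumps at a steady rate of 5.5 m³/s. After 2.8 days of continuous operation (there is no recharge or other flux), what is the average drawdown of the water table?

Δh ≈ 1.13 m

A = 510 ha = 5.1 × 10^6 m²
Q = 5.5 m³/s = 4.752 × 10^5 m³/d
ΔV = Q × t = 4.752 × 10^5 m³/d × 2.8 d = 1.331 × 10^6 m³
Δh = ΔV / (Sy × A) = 1.331 × 10^6 / (0.23 × 5.1 × 10^6) = 1.134 m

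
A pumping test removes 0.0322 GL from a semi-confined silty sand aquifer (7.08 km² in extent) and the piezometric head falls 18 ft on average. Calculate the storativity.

A = 7.08 km² = 7.08 × 10^6 m²
Δh = 18 ft = 5.486 m
ΔV = 0.0322 GL = 32200 m³
S = ΔV / (A × Δh) = 32200 m³ / (7.08 × 10^6 m² × 5.486 m) = 8.29 × 10^-4

S ≈ 8.3 × 10^-4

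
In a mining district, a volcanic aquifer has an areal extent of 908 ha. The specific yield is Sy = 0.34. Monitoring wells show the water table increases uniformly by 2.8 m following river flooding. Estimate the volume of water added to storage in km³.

A = 908 ha = 9.08 × 10^6 m²
ΔV = Sy × A × Δh = 0.34 × 9.08 × 10^6 m² × 2.8 m = 8.644 × 10^6 m³
ΔV = 8.644 × 10^6 m³ = 0.008644 km³

ΔV ≈ 0.00864 km³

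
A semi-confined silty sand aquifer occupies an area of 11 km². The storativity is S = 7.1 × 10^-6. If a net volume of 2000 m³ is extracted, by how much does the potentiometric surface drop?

A = 11 km² = 1.1 × 10^7 m²
Δh = ΔV / (S × A) = 2000 m³ / (7.1 × 10^-6 × 1.1 × 10^7 m²) = 25.61 m

Δh ≈ 25.6 m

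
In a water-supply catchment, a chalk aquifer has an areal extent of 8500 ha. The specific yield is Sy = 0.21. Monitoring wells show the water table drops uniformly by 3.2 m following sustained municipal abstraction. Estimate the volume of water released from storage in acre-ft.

A = 8500 ha = 8.5 × 10^7 m²
ΔV = Sy × A × Δh = 0.21 × 8.5 × 10^7 m² × 3.2 m = 5.712 × 10^7 m³
ΔV = 5.712 × 10^7 m³ = 46310 acre-ft

ΔV ≈ 46300 acre-ft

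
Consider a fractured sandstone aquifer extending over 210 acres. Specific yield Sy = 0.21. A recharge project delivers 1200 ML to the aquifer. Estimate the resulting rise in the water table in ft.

Δh ≈ 22.1 ft

A = 210 acres = 8.498 × 10^5 m²
ΔV = 1200 ML = 1.2 × 10^6 m³
Δh = ΔV / (Sy × A) = 1.2 × 10^6 m³ / (0.21 × 8.498 × 10^5 m²) = 6.724 m
Δh = 6.724 m = 22.06 ft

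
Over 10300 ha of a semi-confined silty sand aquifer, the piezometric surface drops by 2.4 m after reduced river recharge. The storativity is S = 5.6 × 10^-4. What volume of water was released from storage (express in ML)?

ΔV ≈ 138 ML

A = 10300 ha = 1.03 × 10^8 m²
ΔV = S × A × Δh = 5.6 × 10^-4 × 1.03 × 10^8 m² × 2.4 m = 1.384 × 10^5 m³
ΔV = 1.384 × 10^5 m³ = 138.4 ML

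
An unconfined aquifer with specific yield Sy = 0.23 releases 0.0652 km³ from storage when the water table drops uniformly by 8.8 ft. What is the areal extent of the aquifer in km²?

A ≈ 106 km²

Δh = 8.8 ft = 2.682 m
ΔV = 0.0652 km³ = 6.52 × 10^7 m³
A = ΔV / (Sy × Δh) = 6.52 × 10^7 / (0.23 × 2.682) = 1.057 × 10^8 m²
A = 1.057 × 10^8 m² = 105.7 km²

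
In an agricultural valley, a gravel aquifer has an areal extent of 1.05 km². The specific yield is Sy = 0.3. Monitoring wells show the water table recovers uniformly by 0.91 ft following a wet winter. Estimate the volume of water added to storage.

A = 1.05 km² = 1.05 × 10^6 m²
Δh = 0.91 ft = 0.2774 m
ΔV = Sy × A × Δh = 0.3 × 1.05 × 10^6 m² × 0.2774 m = 87370 m³

ΔV ≈ 87400 m³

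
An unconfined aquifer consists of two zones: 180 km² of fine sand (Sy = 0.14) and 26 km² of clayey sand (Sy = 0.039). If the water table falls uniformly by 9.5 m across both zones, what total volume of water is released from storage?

A₁ = 180 km² = 1.8 × 10^8 m²; A₂ = 26 km² = 2.6 × 10^7 m²
ΔV₁ = 0.14 × 1.8 × 10^8 × 9.5 = 2.394 × 10^8 m³
ΔV₂ = 0.039 × 2.6 × 10^7 × 9.5 = 9.633 × 10^6 m³
ΔV = ΔV₁ + ΔV₂ = 2.49 × 10^8 m³

ΔV ≈ 2.49 × 10^8 m³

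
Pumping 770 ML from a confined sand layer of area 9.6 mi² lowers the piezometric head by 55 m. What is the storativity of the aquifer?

A = 9.6 mi² = 2.486 × 10^7 m²
ΔV = 770 ML = 7.7 × 10^5 m³
S = ΔV / (A × Δh) = 7.7 × 10^5 m³ / (2.486 × 10^7 m² × 55 m) = 5.631 × 10^-4

S ≈ 5.6 × 10^-4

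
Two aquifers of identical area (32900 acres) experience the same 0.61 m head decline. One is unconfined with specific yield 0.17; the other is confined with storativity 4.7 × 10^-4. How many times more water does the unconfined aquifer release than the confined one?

ΔV_u / ΔV_c ≈ 362

A = 32900 acres = 1.331 × 10^8 m²
Unconfined: ΔV_u = Sy × A × Δh = 0.17 × 1.331 × 10^8 × 0.61 = 1.381 × 10^7 m³
Confined: ΔV_c = S × A × Δh = 4.7 × 10^-4 × 1.331 × 10^8 × 0.61 = 38170 m³
Ratio = ΔV_u / ΔV_c = Sy / S = 0.17 / 4.7 × 10^-4 = 361.7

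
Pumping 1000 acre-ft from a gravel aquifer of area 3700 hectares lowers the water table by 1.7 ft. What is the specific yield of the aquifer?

A = 3700 hectares = 3.7 × 10^7 m²
Δh = 1.7 ft = 0.5182 m
ΔV = 1000 acre-ft = 1.233 × 10^6 m³
Sy = ΔV / (A × Δh) = 1.233 × 10^6 m³ / (3.7 × 10^7 m² × 0.5182 m) = 0.06434

Sy ≈ 0.064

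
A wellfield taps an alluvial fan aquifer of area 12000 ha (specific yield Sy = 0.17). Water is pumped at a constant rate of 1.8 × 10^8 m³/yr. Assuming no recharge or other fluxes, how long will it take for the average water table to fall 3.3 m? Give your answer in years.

t ≈ 0.374 years

A = 12000 ha = 1.2 × 10^8 m²
ΔV = Sy × A × Δh = 0.17 × 1.2 × 10^8 × 3.3 = 6.732 × 10^7 m³
Q = 1.8 × 10^8 m³/yr = 4.932 × 10^5 m³/d
t = ΔV / Q = 6.732 × 10^7 m³ / 4.932 × 10^5 m³/d = 136.5 d
t = 136.5 d ≈ 0.374 years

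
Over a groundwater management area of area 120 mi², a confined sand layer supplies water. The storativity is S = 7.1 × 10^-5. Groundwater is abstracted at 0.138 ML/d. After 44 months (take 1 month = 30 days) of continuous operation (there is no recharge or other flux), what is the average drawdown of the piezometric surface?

A = 120 mi² = 3.108 × 10^8 m²
Q = 0.138 ML/d = 138 m³/d
t = 44 months = 1320 d
ΔV = Q × t = 138 m³/d × 1320 d = 1.822 × 10^5 m³
Δh = ΔV / (S × A) = 1.822 × 10^5 / (7.1 × 10^-5 × 3.108 × 10^8) = 8.255 m

Δh ≈ 8.25 m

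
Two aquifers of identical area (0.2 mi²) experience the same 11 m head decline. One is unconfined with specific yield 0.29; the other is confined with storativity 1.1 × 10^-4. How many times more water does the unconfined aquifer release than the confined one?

A = 0.2 mi² = 5.18 × 10^5 m²
Unconfined: ΔV_u = Sy × A × Δh = 0.29 × 5.18 × 10^5 × 11 = 1.652 × 10^6 m³
Confined: ΔV_c = S × A × Δh = 1.1 × 10^-4 × 5.18 × 10^5 × 11 = 626.8 m³
Ratio = ΔV_u / ΔV_c = Sy / S = 0.29 / 1.1 × 10^-4 = 2636

ΔV_u / ΔV_c ≈ 2640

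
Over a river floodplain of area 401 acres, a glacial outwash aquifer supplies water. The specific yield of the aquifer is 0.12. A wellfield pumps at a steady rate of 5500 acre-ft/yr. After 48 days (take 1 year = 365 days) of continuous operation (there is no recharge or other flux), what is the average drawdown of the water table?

A = 401 acres = 1.623 × 10^6 m²
Q = 5500 acre-ft/yr = 18590 m³/d
ΔV = Q × t = 18590 m³/d × 48 d = 8.922 × 10^5 m³
Δh = ΔV / (Sy × A) = 8.922 × 10^5 / (0.12 × 1.623 × 10^6) = 4.581 m

Δh ≈ 4.58 m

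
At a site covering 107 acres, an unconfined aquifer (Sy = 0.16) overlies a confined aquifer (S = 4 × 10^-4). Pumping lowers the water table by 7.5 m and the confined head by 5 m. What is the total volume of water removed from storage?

A = 107 acres = 4.33 × 10^5 m²
Unconfined: ΔV_u = Sy × A × Δh_u = 0.16 × 4.33 × 10^5 × 7.5 = 5.196 × 10^5 m³
Confined: ΔV_c = S × A × Δh_c = 4 × 10^-4 × 4.33 × 10^5 × 5 = 866 m³
Total ΔV = 5.196 × 10^5 + 866 = 5.205 × 10^5 m³

ΔV ≈ 5.2 × 10^5 m³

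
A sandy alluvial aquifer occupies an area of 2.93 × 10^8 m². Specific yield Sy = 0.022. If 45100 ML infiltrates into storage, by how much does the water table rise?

Δh ≈ 7 m

ΔV = 45100 ML = 4.51 × 10^7 m³
Δh = ΔV / (Sy × A) = 4.51 × 10^7 m³ / (0.022 × 2.93 × 10^8 m²) = 6.997 m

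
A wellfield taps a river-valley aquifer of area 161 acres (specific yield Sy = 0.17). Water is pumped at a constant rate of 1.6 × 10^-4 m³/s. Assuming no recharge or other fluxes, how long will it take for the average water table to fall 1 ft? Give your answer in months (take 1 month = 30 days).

A = 161 acres = 6.515 × 10^5 m²
Δh = 1 ft = 0.3048 m
ΔV = Sy × A × Δh = 0.17 × 6.515 × 10^5 × 0.3048 = 33760 m³
Q = 1.6 × 10^-4 m³/s = 13.82 m³/d
t = ΔV / Q = 33760 m³ / 13.82 m³/d = 2442 d
t = 2442 d ≈ 81.41 months

t ≈ 81.4 months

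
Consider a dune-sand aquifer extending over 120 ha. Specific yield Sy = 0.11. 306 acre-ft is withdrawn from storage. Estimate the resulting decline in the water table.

A = 120 ha = 1.2 × 10^6 m²
ΔV = 306 acre-ft = 3.774 × 10^5 m³
Δh = ΔV / (Sy × A) = 3.774 × 10^5 m³ / (0.11 × 1.2 × 10^6 m²) = 2.859 m

Δh ≈ 2.86 m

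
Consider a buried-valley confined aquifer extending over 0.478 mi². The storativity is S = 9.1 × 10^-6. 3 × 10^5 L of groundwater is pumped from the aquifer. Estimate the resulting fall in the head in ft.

Δh ≈ 87.4 ft

A = 0.478 mi² = 1.238 × 10^6 m²
ΔV = 3 × 10^5 L = 300 m³
Δh = ΔV / (S × A) = 300 m³ / (9.1 × 10^-6 × 1.238 × 10^6 m²) = 26.63 m
Δh = 26.63 m = 87.37 ft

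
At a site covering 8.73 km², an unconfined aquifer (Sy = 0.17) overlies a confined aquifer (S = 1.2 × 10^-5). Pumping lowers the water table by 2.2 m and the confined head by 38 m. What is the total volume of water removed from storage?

A = 8.73 km² = 8.73 × 10^6 m²
Unconfined: ΔV_u = Sy × A × Δh_u = 0.17 × 8.73 × 10^6 × 2.2 = 3.265 × 10^6 m³
Confined: ΔV_c = S × A × Δh_c = 1.2 × 10^-5 × 8.73 × 10^6 × 38 = 3981 m³
Total ΔV = 3.265 × 10^6 + 3981 = 3.269 × 10^6 m³

ΔV ≈ 3.27 × 10^6 m³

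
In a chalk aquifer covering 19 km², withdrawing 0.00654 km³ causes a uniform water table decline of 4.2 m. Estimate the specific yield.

Sy ≈ 0.082

A = 19 km² = 1.9 × 10^7 m²
ΔV = 0.00654 km³ = 6.54 × 10^6 m³
Sy = ΔV / (A × Δh) = 6.54 × 10^6 m³ / (1.9 × 10^7 m² × 4.2 m) = 0.08195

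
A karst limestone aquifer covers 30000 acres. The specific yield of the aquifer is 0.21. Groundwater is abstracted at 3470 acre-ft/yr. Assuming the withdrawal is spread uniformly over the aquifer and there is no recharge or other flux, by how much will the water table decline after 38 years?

A = 30000 acres = 1.214 × 10^8 m²
Q = 3470 acre-ft/yr = 11730 m³/d
t = 38 years = 13870 d
ΔV = Q × t = 11730 m³/d × 13870 d = 1.626 × 10^8 m³
Δh = ΔV / (Sy × A) = 1.626 × 10^8 / (0.21 × 1.214 × 10^8) = 6.38 m

Δh ≈ 6.38 m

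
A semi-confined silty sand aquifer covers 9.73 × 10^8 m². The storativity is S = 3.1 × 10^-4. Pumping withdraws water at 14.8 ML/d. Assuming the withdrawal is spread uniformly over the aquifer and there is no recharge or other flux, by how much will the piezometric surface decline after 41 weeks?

Δh ≈ 14.1 m

Q = 14.8 ML/d = 14800 m³/d
t = 41 weeks = 287 d
ΔV = Q × t = 14800 m³/d × 287 d = 4.248 × 10^6 m³
Δh = ΔV / (S × A) = 4.248 × 10^6 / (3.1 × 10^-4 × 9.73 × 10^8) = 14.08 m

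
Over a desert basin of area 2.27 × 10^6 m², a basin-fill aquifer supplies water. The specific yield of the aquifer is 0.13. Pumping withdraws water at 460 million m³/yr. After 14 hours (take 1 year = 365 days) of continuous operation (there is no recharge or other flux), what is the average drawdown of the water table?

Δh ≈ 2.49 m

Q = 460 million m³/yr = 1.26 × 10^6 m³/d
t = 14 hours = 0.5833 d
ΔV = Q × t = 1.26 × 10^6 m³/d × 0.5833 d = 7.352 × 10^5 m³
Δh = ΔV / (Sy × A) = 7.352 × 10^5 / (0.13 × 2.27 × 10^6) = 2.491 m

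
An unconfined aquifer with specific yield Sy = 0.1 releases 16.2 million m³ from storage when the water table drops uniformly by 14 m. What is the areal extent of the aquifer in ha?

A ≈ 1160 ha

ΔV = 16.2 million m³ = 1.62 × 10^7 m³
A = ΔV / (Sy × Δh) = 1.62 × 10^7 / (0.1 × 14) = 1.157 × 10^7 m²
A = 1.157 × 10^7 m² = 1157 ha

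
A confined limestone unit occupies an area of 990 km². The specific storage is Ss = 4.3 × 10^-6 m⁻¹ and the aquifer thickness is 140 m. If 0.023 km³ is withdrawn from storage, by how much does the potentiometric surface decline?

S = Ss × b = 4.3 × 10^-6 m⁻¹ × 140 m = 6.02 × 10^-4
A = 990 km² = 9.9 × 10^8 m²
ΔV = 0.023 km³ = 2.3 × 10^7 m³
Δh = ΔV / (S × A) = 2.3 × 10^7 m³ / (6.02 × 10^-4 × 9.9 × 10^8 m²) = 38.59 m

Δh ≈ 38.6 m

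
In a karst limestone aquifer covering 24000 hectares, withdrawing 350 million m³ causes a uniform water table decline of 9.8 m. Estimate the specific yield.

Sy ≈ 0.15

A = 24000 hectares = 2.4 × 10^8 m²
ΔV = 350 million m³ = 3.5 × 10^8 m³
Sy = ΔV / (A × Δh) = 3.5 × 10^8 m³ / (2.4 × 10^8 m² × 9.8 m) = 0.1488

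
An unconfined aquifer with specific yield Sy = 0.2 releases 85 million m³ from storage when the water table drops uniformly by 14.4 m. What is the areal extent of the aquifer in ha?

ΔV = 85 million m³ = 8.5 × 10^7 m³
A = ΔV / (Sy × Δh) = 8.5 × 10^7 / (0.2 × 14.4) = 2.951 × 10^7 m²
A = 2.951 × 10^7 m² = 2951 ha

A ≈ 2950 ha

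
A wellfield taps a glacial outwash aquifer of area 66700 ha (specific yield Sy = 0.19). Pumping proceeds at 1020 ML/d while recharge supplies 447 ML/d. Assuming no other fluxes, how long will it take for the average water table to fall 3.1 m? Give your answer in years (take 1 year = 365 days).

t ≈ 1.88 years

A = 66700 ha = 6.67 × 10^8 m²
ΔV = Sy × A × Δh = 0.19 × 6.67 × 10^8 × 3.1 = 3.929 × 10^8 m³
Net withdrawal = 1020 − 447 = 573 ML/d = 5.73 × 10^5 m³/d
t = ΔV / Q = 3.929 × 10^8 m³ / 5.73 × 10^5 m³/d = 685.6 d
t = 685.6 d ≈ 1.878 years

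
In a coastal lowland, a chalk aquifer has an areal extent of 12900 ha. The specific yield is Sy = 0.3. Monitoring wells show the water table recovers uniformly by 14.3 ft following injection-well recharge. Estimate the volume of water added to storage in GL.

A = 12900 ha = 1.29 × 10^8 m²
Δh = 14.3 ft = 4.359 m
ΔV = Sy × A × Δh = 0.3 × 1.29 × 10^8 m² × 4.359 m = 1.687 × 10^8 m³
ΔV = 1.687 × 10^8 m³ = 168.7 GL

ΔV ≈ 169 GL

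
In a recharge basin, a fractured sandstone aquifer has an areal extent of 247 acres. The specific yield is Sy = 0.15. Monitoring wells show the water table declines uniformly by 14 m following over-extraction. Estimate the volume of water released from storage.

A = 247 acres = 9.996 × 10^5 m²
ΔV = Sy × A × Δh = 0.15 × 9.996 × 10^5 m² × 14 m = 2.099 × 10^6 m³

ΔV ≈ 2.1 × 10^6 m³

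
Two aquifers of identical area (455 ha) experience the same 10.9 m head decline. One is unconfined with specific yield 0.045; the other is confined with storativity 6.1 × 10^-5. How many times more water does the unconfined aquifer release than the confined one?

ΔV_u / ΔV_c ≈ 738

A = 455 ha = 4.55 × 10^6 m²
Unconfined: ΔV_u = Sy × A × Δh = 0.045 × 4.55 × 10^6 × 10.9 = 2.232 × 10^6 m³
Confined: ΔV_c = S × A × Δh = 6.1 × 10^-5 × 4.55 × 10^6 × 10.9 = 3025 m³
Ratio = ΔV_u / ΔV_c = Sy / S = 0.045 / 6.1 × 10^-5 = 737.7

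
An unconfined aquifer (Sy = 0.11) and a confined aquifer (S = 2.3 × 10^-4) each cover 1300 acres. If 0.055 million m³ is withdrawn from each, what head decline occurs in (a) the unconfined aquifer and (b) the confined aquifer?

A = 1300 acres = 5.261 × 10^6 m²
ΔV = 0.055 million m³ = 55000 m³
Unconfined: Δh_u = ΔV/(Sy·A) = 55000/(0.11 × 5.261 × 10^6) = 0.09504 m
Confined: Δh_c = ΔV/(S·A) = 55000/(2.3 × 10^-4 × 5.261 × 10^6) = 45.45 m

Δh_u ≈ 0.095 m; Δh_c ≈ 45.5 m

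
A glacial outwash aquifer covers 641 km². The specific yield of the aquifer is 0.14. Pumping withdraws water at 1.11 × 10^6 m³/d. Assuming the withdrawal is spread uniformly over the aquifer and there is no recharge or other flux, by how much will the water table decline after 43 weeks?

Δh ≈ 3.72 m

A = 641 km² = 6.41 × 10^8 m²
t = 43 weeks = 301 d
ΔV = Q × t = 1.11 × 10^6 m³/d × 301 d = 3.341 × 10^8 m³
Δh = ΔV / (Sy × A) = 3.341 × 10^8 / (0.14 × 6.41 × 10^8) = 3.723 m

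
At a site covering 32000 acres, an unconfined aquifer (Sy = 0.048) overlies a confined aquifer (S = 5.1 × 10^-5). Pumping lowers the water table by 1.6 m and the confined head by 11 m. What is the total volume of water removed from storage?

A = 32000 acres = 1.295 × 10^8 m²
Unconfined: ΔV_u = Sy × A × Δh_u = 0.048 × 1.295 × 10^8 × 1.6 = 9.946 × 10^6 m³
Confined: ΔV_c = S × A × Δh_c = 5.1 × 10^-5 × 1.295 × 10^8 × 11 = 72650 m³
Total ΔV = 9.946 × 10^6 + 72650 = 1.002 × 10^7 m³

ΔV ≈ 1 × 10^7 m³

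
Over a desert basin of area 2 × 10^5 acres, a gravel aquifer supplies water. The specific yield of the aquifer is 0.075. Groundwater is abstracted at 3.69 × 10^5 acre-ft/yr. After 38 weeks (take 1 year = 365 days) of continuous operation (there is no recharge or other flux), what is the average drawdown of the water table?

A = 2 × 10^5 acres = 8.094 × 10^8 m²
Q = 3.69 × 10^5 acre-ft/yr = 1.247 × 10^6 m³/d
t = 38 weeks = 266 d
ΔV = Q × t = 1.247 × 10^6 m³/d × 266 d = 3.317 × 10^8 m³
Δh = ΔV / (Sy × A) = 3.317 × 10^8 / (0.075 × 8.094 × 10^8) = 5.464 m

Δh ≈ 5.46 m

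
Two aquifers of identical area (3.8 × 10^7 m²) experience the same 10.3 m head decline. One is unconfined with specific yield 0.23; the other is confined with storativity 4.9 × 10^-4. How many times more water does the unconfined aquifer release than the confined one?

Unconfined: ΔV_u = Sy × A × Δh = 0.23 × 3.8 × 10^7 × 10.3 = 9.002 × 10^7 m³
Confined: ΔV_c = S × A × Δh = 4.9 × 10^-4 × 3.8 × 10^7 × 10.3 = 1.918 × 10^5 m³
Ratio = ΔV_u / ΔV_c = Sy / S = 0.23 / 4.9 × 10^-4 = 469.4

ΔV_u / ΔV_c ≈ 469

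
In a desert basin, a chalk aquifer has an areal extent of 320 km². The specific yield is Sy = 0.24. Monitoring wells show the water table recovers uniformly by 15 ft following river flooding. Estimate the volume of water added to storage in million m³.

A = 320 km² = 3.2 × 10^8 m²
Δh = 15 ft = 4.572 m
ΔV = Sy × A × Δh = 0.24 × 3.2 × 10^8 m² × 4.572 m = 3.511 × 10^8 m³
ΔV = 3.511 × 10^8 m³ = 351.1 million m³

ΔV ≈ 351 million m³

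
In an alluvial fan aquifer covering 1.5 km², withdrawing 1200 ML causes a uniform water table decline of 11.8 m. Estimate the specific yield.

A = 1.5 km² = 1.5 × 10^6 m²
ΔV = 1200 ML = 1.2 × 10^6 m³
Sy = ΔV / (A × Δh) = 1.2 × 10^6 m³ / (1.5 × 10^6 m² × 11.8 m) = 0.0678

Sy ≈ 0.068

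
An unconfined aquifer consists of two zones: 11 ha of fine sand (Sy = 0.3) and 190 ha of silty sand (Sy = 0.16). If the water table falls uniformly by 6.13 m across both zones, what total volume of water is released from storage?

A₁ = 11 ha = 1.1 × 10^5 m²; A₂ = 190 ha = 1.9 × 10^6 m²
ΔV₁ = 0.3 × 1.1 × 10^5 × 6.13 = 2.023 × 10^5 m³
ΔV₂ = 0.16 × 1.9 × 10^6 × 6.13 = 1.864 × 10^6 m³
ΔV = ΔV₁ + ΔV₂ = 2.066 × 10^6 m³

ΔV ≈ 2.07 × 10^6 m³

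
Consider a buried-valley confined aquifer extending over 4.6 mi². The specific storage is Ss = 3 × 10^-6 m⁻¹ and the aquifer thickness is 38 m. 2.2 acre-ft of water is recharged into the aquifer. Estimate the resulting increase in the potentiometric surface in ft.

Δh ≈ 6.56 ft

S = Ss × b = 3 × 10^-6 m⁻¹ × 38 m = 1.14 × 10^-4
A = 4.6 mi² = 1.191 × 10^7 m²
ΔV = 2.2 acre-ft = 2714 m³
Δh = ΔV / (S × A) = 2714 m³ / (1.14 × 10^-4 × 1.191 × 10^7 m²) = 1.998 m
Δh = 1.998 m = 6.555 ft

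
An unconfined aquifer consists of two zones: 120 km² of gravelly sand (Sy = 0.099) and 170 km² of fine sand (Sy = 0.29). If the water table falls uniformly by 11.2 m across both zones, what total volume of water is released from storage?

A₁ = 120 km² = 1.2 × 10^8 m²; A₂ = 170 km² = 1.7 × 10^8 m²
ΔV₁ = 0.099 × 1.2 × 10^8 × 11.2 = 1.331 × 10^8 m³
ΔV₂ = 0.29 × 1.7 × 10^8 × 11.2 = 5.522 × 10^8 m³
ΔV = ΔV₁ + ΔV₂ = 6.852 × 10^8 m³

ΔV ≈ 6.85 × 10^8 m³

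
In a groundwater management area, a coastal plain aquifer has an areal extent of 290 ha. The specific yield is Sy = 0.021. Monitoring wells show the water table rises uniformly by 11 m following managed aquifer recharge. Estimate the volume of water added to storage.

ΔV ≈ 6.7 × 10^5 m³

A = 290 ha = 2.9 × 10^6 m²
ΔV = Sy × A × Δh = 0.021 × 2.9 × 10^6 m² × 11 m = 6.699 × 10^5 m³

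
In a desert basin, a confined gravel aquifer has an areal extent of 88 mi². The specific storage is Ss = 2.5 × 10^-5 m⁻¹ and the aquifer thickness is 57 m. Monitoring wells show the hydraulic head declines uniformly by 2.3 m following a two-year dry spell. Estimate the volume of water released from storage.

ΔV ≈ 7.47 × 10^5 m³

S = Ss × b = 2.5 × 10^-5 m⁻¹ × 57 m = 1.425 × 10^-3
A = 88 mi² = 2.279 × 10^8 m²
ΔV = S × A × Δh = 0.001425 × 2.279 × 10^8 m² × 2.3 m = 7.47 × 10^5 m³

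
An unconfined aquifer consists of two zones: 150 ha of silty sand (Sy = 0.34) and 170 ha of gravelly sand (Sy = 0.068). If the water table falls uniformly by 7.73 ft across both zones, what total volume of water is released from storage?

ΔV ≈ 1.47 × 10^6 m³

A₁ = 150 ha = 1.5 × 10^6 m²; A₂ = 170 ha = 1.7 × 10^6 m²
Δh = 7.73 ft = 2.356 m
ΔV₁ = 0.34 × 1.5 × 10^6 × 2.356 = 1.202 × 10^6 m³
ΔV₂ = 0.068 × 1.7 × 10^6 × 2.356 = 2.724 × 10^5 m³
ΔV = ΔV₁ + ΔV₂ = 1.474 × 10^6 m³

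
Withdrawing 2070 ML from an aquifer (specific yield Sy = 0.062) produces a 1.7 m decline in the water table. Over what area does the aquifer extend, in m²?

ΔV = 2070 ML = 2.07 × 10^6 m³
A = ΔV / (Sy × Δh) = 2.07 × 10^6 / (0.062 × 1.7) = 1.964 × 10^7 m²

A ≈ 1.96 × 10^7 m²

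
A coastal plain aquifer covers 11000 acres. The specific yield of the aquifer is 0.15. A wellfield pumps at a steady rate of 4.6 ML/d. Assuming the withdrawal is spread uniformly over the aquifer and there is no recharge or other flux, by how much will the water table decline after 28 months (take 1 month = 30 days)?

A = 11000 acres = 4.452 × 10^7 m²
Q = 4.6 ML/d = 4600 m³/d
t = 28 months = 840 d
ΔV = Q × t = 4600 m³/d × 840 d = 3.864 × 10^6 m³
Δh = ΔV / (Sy × A) = 3.864 × 10^6 / (0.15 × 4.452 × 10^7) = 0.5787 m

Δh ≈ 0.579 m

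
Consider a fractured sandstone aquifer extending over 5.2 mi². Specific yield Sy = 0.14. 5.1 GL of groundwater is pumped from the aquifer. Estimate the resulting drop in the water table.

Δh ≈ 2.7 m

A = 5.2 mi² = 1.347 × 10^7 m²
ΔV = 5.1 GL = 5.1 × 10^6 m³
Δh = ΔV / (Sy × A) = 5.1 × 10^6 m³ / (0.14 × 1.347 × 10^7 m²) = 2.705 m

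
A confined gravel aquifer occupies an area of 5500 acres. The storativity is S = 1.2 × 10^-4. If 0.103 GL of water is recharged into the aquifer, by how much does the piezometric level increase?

A = 5500 acres = 2.226 × 10^7 m²
ΔV = 0.103 GL = 1.03 × 10^5 m³
Δh = ΔV / (S × A) = 1.03 × 10^5 m³ / (1.2 × 10^-4 × 2.226 × 10^7 m²) = 38.56 m

Δh ≈ 38.6 m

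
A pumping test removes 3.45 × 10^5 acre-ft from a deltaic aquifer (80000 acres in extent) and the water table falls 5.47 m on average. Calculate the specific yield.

Sy ≈ 0.24

A = 80000 acres = 3.237 × 10^8 m²
ΔV = 3.45 × 10^5 acre-ft = 4.256 × 10^8 m³
Sy = ΔV / (A × Δh) = 4.256 × 10^8 m³ / (3.237 × 10^8 m² × 5.47 m) = 0.2403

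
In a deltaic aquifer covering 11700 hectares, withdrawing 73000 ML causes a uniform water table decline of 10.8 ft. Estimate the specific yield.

Sy ≈ 0.19

A = 11700 hectares = 1.17 × 10^8 m²
Δh = 10.8 ft = 3.292 m
ΔV = 73000 ML = 7.3 × 10^7 m³
Sy = ΔV / (A × Δh) = 7.3 × 10^7 m³ / (1.17 × 10^8 m² × 3.292 m) = 0.1895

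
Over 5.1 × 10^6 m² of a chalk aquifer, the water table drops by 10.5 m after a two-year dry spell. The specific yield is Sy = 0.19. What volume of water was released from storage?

ΔV = Sy × A × Δh = 0.19 × 5.1 × 10^6 m² × 10.5 m = 1.017 × 10^7 m³

ΔV ≈ 1.02 × 10^7 m³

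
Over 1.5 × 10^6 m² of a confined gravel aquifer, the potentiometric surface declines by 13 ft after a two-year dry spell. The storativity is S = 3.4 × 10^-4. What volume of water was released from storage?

Δh = 13 ft = 3.962 m
ΔV = S × A × Δh = 3.4 × 10^-4 × 1.5 × 10^6 m² × 3.962 m = 2021 m³

ΔV ≈ 2020 m³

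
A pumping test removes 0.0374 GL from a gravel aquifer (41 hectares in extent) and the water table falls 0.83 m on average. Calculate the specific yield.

A = 41 hectares = 4.1 × 10^5 m²
ΔV = 0.0374 GL = 37400 m³
Sy = ΔV / (A × Δh) = 37400 m³ / (4.1 × 10^5 m² × 0.83 m) = 0.1099

Sy ≈ 0.11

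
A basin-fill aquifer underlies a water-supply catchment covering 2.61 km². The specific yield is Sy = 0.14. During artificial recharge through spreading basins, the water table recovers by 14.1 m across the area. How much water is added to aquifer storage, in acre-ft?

ΔV ≈ 4180 acre-ft

A = 2.61 km² = 2.61 × 10^6 m²
ΔV = Sy × A × Δh = 0.14 × 2.61 × 10^6 m² × 14.1 m = 5.152 × 10^6 m³
ΔV = 5.152 × 10^6 m³ = 4177 acre-ft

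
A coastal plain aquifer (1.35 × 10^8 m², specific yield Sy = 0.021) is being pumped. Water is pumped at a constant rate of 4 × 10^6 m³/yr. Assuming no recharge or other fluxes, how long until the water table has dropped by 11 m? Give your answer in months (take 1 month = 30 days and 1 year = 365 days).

t ≈ 94.9 months

ΔV = Sy × A × Δh = 0.021 × 1.35 × 10^8 × 11 = 3.119 × 10^7 m³
Q = 4 × 10^6 m³/yr = 10960 m³/d
t = ΔV / Q = 3.119 × 10^7 m³ / 10960 m³/d = 2846 d
t = 2846 d ≈ 94.85 months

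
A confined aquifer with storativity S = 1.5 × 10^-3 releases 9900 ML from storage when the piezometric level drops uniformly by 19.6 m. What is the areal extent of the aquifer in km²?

A ≈ 337 km²

ΔV = 9900 ML = 9.9 × 10^6 m³
A = ΔV / (S × Δh) = 9.9 × 10^6 / (0.0015 × 19.6) = 3.367 × 10^8 m²
A = 3.367 × 10^8 m² = 336.7 km²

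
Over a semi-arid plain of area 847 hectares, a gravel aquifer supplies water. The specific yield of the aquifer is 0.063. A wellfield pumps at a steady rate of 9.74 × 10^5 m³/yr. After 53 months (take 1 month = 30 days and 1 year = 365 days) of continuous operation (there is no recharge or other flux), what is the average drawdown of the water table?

A = 847 hectares = 8.47 × 10^6 m²
Q = 9.74 × 10^5 m³/yr = 2668 m³/d
t = 53 months = 1590 d
ΔV = Q × t = 2668 m³/d × 1590 d = 4.243 × 10^6 m³
Δh = ΔV / (Sy × A) = 4.243 × 10^6 / (0.063 × 8.47 × 10^6) = 7.951 m

Δh ≈ 7.95 m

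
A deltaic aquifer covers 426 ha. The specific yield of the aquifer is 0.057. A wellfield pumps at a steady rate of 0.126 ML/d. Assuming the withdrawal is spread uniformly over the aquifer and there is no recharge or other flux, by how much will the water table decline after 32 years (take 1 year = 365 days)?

Δh ≈ 6.06 m

A = 426 ha = 4.26 × 10^6 m²
Q = 0.126 ML/d = 126 m³/d
t = 32 years = 11680 d
ΔV = Q × t = 126 m³/d × 11680 d = 1.472 × 10^6 m³
Δh = ΔV / (Sy × A) = 1.472 × 10^6 / (0.057 × 4.26 × 10^6) = 6.061 m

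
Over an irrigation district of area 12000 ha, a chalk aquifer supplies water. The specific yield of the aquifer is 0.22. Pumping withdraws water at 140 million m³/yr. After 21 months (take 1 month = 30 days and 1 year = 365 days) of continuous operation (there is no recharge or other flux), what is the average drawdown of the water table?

Δh ≈ 9.15 m

A = 12000 ha = 1.2 × 10^8 m²
Q = 140 million m³/yr = 3.836 × 10^5 m³/d
t = 21 months = 630 d
ΔV = Q × t = 3.836 × 10^5 m³/d × 630 d = 2.416 × 10^8 m³
Δh = ΔV / (Sy × A) = 2.416 × 10^8 / (0.22 × 1.2 × 10^8) = 9.153 m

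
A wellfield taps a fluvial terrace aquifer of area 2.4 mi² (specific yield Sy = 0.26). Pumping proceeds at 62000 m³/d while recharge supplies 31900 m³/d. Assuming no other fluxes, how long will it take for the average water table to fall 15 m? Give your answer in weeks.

t ≈ 115 weeks

A = 2.4 mi² = 6.216 × 10^6 m²
ΔV = Sy × A × Δh = 0.26 × 6.216 × 10^6 × 15 = 2.424 × 10^7 m³
Net withdrawal = 62000 − 31900 = 30100 m³/d
t = ΔV / Q = 2.424 × 10^7 m³ / 30100 m³/d = 805.4 d
t = 805.4 d ≈ 115.1 weeks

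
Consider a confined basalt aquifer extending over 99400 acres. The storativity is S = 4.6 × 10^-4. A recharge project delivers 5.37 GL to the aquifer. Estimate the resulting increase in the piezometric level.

Δh ≈ 29 m

A = 99400 acres = 4.023 × 10^8 m²
ΔV = 5.37 GL = 5.37 × 10^6 m³
Δh = ΔV / (S × A) = 5.37 × 10^6 m³ / (4.6 × 10^-4 × 4.023 × 10^8 m²) = 29.02 m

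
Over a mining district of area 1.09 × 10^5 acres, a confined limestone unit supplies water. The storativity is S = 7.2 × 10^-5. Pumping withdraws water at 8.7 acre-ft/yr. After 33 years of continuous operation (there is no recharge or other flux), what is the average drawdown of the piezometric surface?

A = 1.09 × 10^5 acres = 4.411 × 10^8 m²
Q = 8.7 acre-ft/yr = 29.4 m³/d
t = 33 years = 12040 d
ΔV = Q × t = 29.4 m³/d × 12040 d = 3.541 × 10^5 m³
Δh = ΔV / (S × A) = 3.541 × 10^5 / (7.2 × 10^-5 × 4.411 × 10^8) = 11.15 m

Δh ≈ 11.2 m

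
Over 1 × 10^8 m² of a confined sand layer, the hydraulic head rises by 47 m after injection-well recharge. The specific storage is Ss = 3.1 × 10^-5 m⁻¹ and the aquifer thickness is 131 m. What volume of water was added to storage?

S = Ss × b = 3.1 × 10^-5 m⁻¹ × 131 m = 4.061 × 10^-3
ΔV = S × A × Δh = 0.004061 × 1 × 10^8 m² × 47 m = 1.909 × 10^7 m³

ΔV ≈ 1.91 × 10^7 m³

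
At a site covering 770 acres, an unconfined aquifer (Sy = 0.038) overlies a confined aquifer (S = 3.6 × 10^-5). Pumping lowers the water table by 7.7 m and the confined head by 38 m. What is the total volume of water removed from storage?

A = 770 acres = 3.116 × 10^6 m²
Unconfined: ΔV_u = Sy × A × Δh_u = 0.038 × 3.116 × 10^6 × 7.7 = 9.118 × 10^5 m³
Confined: ΔV_c = S × A × Δh_c = 3.6 × 10^-5 × 3.116 × 10^6 × 38 = 4263 m³
Total ΔV = 9.118 × 10^5 + 4263 = 9.16 × 10^5 m³

ΔV ≈ 9.16 × 10^5 m³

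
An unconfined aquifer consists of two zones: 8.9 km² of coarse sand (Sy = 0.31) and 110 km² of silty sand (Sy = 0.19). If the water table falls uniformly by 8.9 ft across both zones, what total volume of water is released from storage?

ΔV ≈ 6.42 × 10^7 m³

A₁ = 8.9 km² = 8.9 × 10^6 m²; A₂ = 110 km² = 1.1 × 10^8 m²
Δh = 8.9 ft = 2.713 m
ΔV₁ = 0.31 × 8.9 × 10^6 × 2.713 = 7.484 × 10^6 m³
ΔV₂ = 0.19 × 1.1 × 10^8 × 2.713 = 5.67 × 10^7 m³
ΔV = ΔV₁ + ΔV₂ = 6.418 × 10^7 m³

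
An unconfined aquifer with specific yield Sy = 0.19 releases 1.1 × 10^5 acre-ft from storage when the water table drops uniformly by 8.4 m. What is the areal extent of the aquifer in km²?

A ≈ 85 km²

ΔV = 1.1 × 10^5 acre-ft = 1.357 × 10^8 m³
A = ΔV / (Sy × Δh) = 1.357 × 10^8 / (0.19 × 8.4) = 8.501 × 10^7 m²
A = 8.501 × 10^7 m² = 85.01 km²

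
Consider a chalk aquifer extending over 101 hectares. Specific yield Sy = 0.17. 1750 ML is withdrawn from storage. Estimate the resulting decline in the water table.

A = 101 hectares = 1.01 × 10^6 m²
ΔV = 1750 ML = 1.75 × 10^6 m³
Δh = ΔV / (Sy × A) = 1.75 × 10^6 m³ / (0.17 × 1.01 × 10^6 m²) = 10.19 m

Δh ≈ 10.2 m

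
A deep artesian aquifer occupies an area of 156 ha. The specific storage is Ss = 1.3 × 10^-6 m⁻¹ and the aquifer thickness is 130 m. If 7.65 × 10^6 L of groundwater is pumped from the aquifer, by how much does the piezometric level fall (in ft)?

Δh ≈ 95.2 ft

S = Ss × b = 1.3 × 10^-6 m⁻¹ × 130 m = 1.69 × 10^-4
A = 156 ha = 1.56 × 10^6 m²
ΔV = 7.65 × 10^6 L = 7650 m³
Δh = ΔV / (S × A) = 7650 m³ / (1.69 × 10^-4 × 1.56 × 10^6 m²) = 29.02 m
Δh = 29.02 m = 95.2 ft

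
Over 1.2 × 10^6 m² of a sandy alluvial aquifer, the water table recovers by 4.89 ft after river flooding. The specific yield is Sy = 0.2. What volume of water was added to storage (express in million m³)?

ΔV ≈ 0.358 million m³

Δh = 4.89 ft = 1.49 m
ΔV = Sy × A × Δh = 0.2 × 1.2 × 10^6 m² × 1.49 m = 3.577 × 10^5 m³
ΔV = 3.577 × 10^5 m³ = 0.3577 million m³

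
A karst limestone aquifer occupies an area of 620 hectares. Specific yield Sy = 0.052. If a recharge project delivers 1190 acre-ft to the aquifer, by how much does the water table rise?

Δh ≈ 4.55 m

A = 620 hectares = 6.2 × 10^6 m²
ΔV = 1190 acre-ft = 1.468 × 10^6 m³
Δh = ΔV / (Sy × A) = 1.468 × 10^6 m³ / (0.052 × 6.2 × 10^6 m²) = 4.553 m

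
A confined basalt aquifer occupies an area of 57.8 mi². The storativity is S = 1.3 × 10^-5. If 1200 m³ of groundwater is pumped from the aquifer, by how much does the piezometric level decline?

Δh ≈ 0.617 m

A = 57.8 mi² = 1.497 × 10^8 m²
Δh = ΔV / (S × A) = 1200 m³ / (1.3 × 10^-5 × 1.497 × 10^8 m²) = 0.6166 m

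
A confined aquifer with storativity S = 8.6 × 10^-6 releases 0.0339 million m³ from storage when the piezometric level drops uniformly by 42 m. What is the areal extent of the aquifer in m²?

ΔV = 0.0339 million m³ = 33900 m³
A = ΔV / (S × Δh) = 33900 / (8.6 × 10^-6 × 42) = 9.385 × 10^7 m²

A ≈ 9.39 × 10^7 m²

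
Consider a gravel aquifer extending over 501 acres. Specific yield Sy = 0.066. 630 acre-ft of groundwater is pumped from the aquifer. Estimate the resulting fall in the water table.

Δh ≈ 5.81 m

A = 501 acres = 2.027 × 10^6 m²
ΔV = 630 acre-ft = 7.771 × 10^5 m³
Δh = ΔV / (Sy × A) = 7.771 × 10^5 m³ / (0.066 × 2.027 × 10^6 m²) = 5.807 m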